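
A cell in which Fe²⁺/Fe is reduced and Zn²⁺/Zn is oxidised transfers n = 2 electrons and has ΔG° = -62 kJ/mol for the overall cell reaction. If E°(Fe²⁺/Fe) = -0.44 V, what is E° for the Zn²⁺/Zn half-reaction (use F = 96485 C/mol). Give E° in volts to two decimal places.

-0.76 V

E°cell = −ΔG°/(nF) = −(-62×10³)/((2)(96485)) = +0.321 V.
Since Fe²⁺/Fe is the cathode and Zn²⁺/Zn the anode, E°cell = E°(Fe²⁺/Fe) − E°(Zn²⁺/Zn).
So E°(Zn²⁺/Zn) = E°(Fe²⁺/Fe) − E°cell = (-0.44) − (+0.321) = -0.76 V.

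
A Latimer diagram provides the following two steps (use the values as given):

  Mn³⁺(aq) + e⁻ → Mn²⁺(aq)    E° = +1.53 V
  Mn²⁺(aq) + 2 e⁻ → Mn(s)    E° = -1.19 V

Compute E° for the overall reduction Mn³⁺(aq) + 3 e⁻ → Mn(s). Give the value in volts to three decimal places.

Since ΔG° = −nFE° is additive over sequential reductions, n₃E°₃ = n₁E°₁ + n₂E°₂.
E°₃ = (1×+1.53 + 2×-1.19) / 3 = (-0.850) / 3 = -0.283 V.
E° values themselves are not directly additive — weighting by electron count is essential.

-0.283 V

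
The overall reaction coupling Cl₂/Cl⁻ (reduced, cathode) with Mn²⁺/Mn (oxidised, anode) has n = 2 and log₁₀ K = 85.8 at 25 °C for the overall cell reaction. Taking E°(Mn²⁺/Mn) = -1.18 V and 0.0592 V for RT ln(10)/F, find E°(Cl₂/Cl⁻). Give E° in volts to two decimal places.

+1.36 V

E°cell = (0.0592/n)·log K = (0.0592/2)(85.8) = +2.540 V.
Since Cl₂/Cl⁻ is the cathode and Mn²⁺/Mn the anode, E°cell = E°(Cl₂/Cl⁻) − E°(Mn²⁺/Mn).
So E°(Cl₂/Cl⁻) = E°cell + E°(Mn²⁺/Mn) = +2.540 + (-1.18) = +1.36 V.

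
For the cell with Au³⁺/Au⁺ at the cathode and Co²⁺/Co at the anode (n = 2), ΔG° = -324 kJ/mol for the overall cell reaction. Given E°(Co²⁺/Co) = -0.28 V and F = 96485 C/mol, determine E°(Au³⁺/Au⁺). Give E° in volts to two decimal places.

E°cell = −ΔG°/(nF) = −(-324×10³)/((2)(96485)) = +1.679 V.
Since Au³⁺/Au⁺ is the cathode and Co²⁺/Co the anode, E°cell = E°(Au³⁺/Au⁺) − E°(Co²⁺/Co).
So E°(Au³⁺/Au⁺) = E°cell + E°(Co²⁺/Co) = +1.679 + (-0.28) = +1.40 V.

+1.40 V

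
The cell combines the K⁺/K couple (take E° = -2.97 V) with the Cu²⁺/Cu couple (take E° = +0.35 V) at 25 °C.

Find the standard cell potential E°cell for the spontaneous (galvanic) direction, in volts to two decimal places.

+3.32 V

The Cu²⁺/Cu couple has the higher reduction potential, so it is the cathode; K⁺/K is oxidised at the anode.
E°cell = E°(cathode) − E°(anode) = (+0.35) − (-2.97) = +3.32 V.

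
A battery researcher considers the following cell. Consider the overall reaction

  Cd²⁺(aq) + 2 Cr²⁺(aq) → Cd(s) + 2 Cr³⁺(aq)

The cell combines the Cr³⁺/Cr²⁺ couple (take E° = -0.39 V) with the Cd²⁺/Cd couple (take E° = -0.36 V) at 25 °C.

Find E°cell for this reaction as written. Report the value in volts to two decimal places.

+0.03 V

The Cd²⁺/Cd couple has the higher reduction potential, so it is the cathode; Cr³⁺/Cr²⁺ is oxidised at the anode.
E°cell = E°(cathode) − E°(anode) = (-0.36) − (-0.39) = +0.03 V.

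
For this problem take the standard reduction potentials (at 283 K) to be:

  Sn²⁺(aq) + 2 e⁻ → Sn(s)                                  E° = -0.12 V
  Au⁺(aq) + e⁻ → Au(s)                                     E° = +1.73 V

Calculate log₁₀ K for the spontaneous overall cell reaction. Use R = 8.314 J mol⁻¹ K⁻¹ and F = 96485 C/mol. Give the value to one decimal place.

Cathode: Au⁺/Au; anode: Sn²⁺/Sn. E°cell = (+1.73) − (-0.12) = +1.85 V, with n = 2.
ΔG° = −nFE° = −RT ln K, so ln K = nFE°/(RT) = (2)(96485)(+1.85) / ((8.314)(283)) = 151.728.
log₁₀ K = 151.728 / ln 10 = 65.9.

65.9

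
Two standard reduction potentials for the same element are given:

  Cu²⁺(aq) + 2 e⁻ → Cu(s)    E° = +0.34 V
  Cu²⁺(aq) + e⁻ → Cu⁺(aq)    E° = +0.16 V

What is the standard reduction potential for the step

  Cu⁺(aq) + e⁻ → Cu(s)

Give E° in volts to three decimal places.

Sequential free energies add, so n₃E°₃ = n₁E°₁ + n₂E°₂.
With n₃ = 2, and the known step contributing 1×(+0.16) V, the unknown satisfies 1·E° = 2×(+0.34) − 1×(+0.16) = +0.520.
E° = +0.520 / 1 = +0.520 V.

+0.520 V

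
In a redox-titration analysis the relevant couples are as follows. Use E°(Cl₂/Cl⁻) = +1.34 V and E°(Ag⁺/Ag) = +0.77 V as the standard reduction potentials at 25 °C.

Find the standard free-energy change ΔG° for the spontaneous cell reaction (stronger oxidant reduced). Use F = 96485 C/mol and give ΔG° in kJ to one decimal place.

Cl₂/Cl⁻ (E° = +1.34 V) is the cathode; Ag⁺/Ag (E° = +0.77 V) is the anode, so E°cell = +0.57 V.
Balancing electrons gives n = 2 (lcm of 2 and 1).
ΔG° = −nFE° = −(2)(96485)(+0.57) = -109,993 J = -110.0 kJ.

-110.0 kJ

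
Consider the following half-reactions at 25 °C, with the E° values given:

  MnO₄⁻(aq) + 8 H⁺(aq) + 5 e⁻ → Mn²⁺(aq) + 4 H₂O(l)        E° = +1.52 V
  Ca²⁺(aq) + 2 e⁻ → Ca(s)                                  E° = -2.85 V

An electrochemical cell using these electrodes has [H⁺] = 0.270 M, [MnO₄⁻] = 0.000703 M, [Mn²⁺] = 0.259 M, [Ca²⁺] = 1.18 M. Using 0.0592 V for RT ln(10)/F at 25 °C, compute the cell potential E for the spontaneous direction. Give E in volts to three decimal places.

+4.284 V

MnO₄⁻/Mn²⁺ is the cathode (higher E°), Ca²⁺/Ca the anode: E°cell = +1.52 − (-2.85) = +4.37 V, n = 10.
Overall: 2 MnO₄⁻(aq) + 16 H⁺(aq) + 5 Ca(s) → 2 Mn²⁺(aq) + 8 H₂O(l) + 5 Ca²⁺(aq)
Q = [Mn²⁺]^2·[Ca²⁺]^5 / ([MnO₄⁻]^2·[H⁺]^16); log Q = 14.590.
E = E° − (0.0592/n) log Q = +4.37 − (0.0592/10)(14.590) = +4.284 V.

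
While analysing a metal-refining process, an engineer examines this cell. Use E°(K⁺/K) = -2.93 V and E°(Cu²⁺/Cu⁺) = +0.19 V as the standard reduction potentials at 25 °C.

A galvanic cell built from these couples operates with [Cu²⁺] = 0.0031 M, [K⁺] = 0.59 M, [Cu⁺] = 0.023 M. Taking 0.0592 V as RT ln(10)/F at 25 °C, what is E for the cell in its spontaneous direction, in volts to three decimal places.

Cu²⁺/Cu⁺ is the cathode (higher E°), K⁺/K the anode: E°cell = +0.19 − (-2.93) = +3.12 V, n = 1.
Overall: Cu²⁺(aq) + K(s) → Cu⁺(aq) + K⁺(aq)
Q = [Cu⁺]·[K⁺] / ([Cu²⁺]); log Q = 0.641.
E = E° − (0.0592/n) log Q = +3.12 − (0.0592/1)(0.641) = +3.082 V.

+3.082 V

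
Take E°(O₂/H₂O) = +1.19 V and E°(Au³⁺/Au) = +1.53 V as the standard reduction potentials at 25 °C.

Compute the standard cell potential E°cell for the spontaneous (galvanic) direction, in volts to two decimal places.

+0.34 V

The Au³⁺/Au couple has the higher reduction potential, so it is the cathode; O₂/H₂O is oxidised at the anode.
E°cell = E°(cathode) − E°(anode) = (+1.53) − (+1.19) = +0.34 V.
Since E°cell > 0, the reaction is spontaneous under standard conditions.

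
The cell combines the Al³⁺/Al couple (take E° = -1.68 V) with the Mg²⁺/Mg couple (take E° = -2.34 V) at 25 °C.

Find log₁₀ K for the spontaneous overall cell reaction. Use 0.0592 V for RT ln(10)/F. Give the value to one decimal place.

Cathode: Al³⁺/Al; anode: Mg²⁺/Mg. E°cell = +0.66 V, n = 6.
log K = nE°cell / 0.0592 = (6)(+0.66) / 0.0592 = 66.9.

66.9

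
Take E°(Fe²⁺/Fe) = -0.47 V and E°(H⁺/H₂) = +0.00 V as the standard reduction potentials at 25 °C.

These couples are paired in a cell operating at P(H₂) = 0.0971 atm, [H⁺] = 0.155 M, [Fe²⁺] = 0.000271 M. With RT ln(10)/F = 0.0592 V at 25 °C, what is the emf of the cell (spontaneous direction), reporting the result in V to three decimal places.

H⁺/H₂ is the cathode (higher E°), Fe²⁺/Fe the anode: E°cell = +0.00 − (-0.47) = +0.47 V, n = 2.
Overall: 2 H⁺(aq) + Fe(s) → H₂(g) + Fe²⁺(aq)
Q = P(H₂)·[Fe²⁺] / ([H⁺]^2); log Q = -2.960.
E = E° − (0.0592/n) log Q = +0.47 − (0.0592/2)(-2.960) = +0.558 V.

+0.558 V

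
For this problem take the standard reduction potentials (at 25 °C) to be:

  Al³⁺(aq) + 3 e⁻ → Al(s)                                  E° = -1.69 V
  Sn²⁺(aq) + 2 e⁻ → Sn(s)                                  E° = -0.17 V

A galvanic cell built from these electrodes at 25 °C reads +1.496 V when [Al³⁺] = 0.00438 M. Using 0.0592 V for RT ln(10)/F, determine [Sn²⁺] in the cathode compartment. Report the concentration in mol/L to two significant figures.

Sn²⁺/Sn is the cathode, Al³⁺/Al the anode: E°cell = +1.52 V, n = 6.
Overall reaction: 3 Sn²⁺(aq) + 2 Al(s) → 3 Sn(s) + 2 Al³⁺(aq); Q = [Al³⁺]^2/[Sn²⁺]^3.
From E = E° − (0.0592/n) log Q: log Q = (E° − E)·n/0.0592 = (+1.52 − (+1.496))·6/0.0592 = 2.4324.
So 3·log[Sn²⁺] = 2·log(0.00438) − log Q = -4.7171 − (2.4324) = -7.1495; log[Sn²⁺] = -7.1495 / 3 = -2.3832; [Sn²⁺] = 10^(-2.3832) ≈ 0.0041 M.

0.0041 M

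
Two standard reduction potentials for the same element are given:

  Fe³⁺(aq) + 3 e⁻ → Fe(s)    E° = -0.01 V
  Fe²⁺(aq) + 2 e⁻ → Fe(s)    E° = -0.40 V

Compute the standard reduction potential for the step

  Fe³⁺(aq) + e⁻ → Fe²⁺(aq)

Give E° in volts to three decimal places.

+0.770 V

Sequential free energies add, so n₃E°₃ = n₁E°₁ + n₂E°₂.
With n₃ = 3, and the known step contributing 2×(-0.40) V, the unknown satisfies 1·E° = 3×(-0.01) − 2×(-0.40) = +0.770.
E° = +0.770 / 1 = +0.770 V.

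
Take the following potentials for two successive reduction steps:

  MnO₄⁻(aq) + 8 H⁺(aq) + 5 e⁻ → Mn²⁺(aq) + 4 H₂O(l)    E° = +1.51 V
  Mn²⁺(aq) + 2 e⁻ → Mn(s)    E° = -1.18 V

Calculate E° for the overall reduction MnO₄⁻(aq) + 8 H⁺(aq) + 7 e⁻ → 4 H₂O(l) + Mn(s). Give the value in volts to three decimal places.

+0.741 V

Adding the free-energy changes (−nFE°) of the two steps gives −n₃FE°₃ = −n₁FE°₁ − n₂FE°₂.
E°₃ = (5×+1.51 + 2×-1.18) / 7 = (+5.190) / 7 = +0.741 V.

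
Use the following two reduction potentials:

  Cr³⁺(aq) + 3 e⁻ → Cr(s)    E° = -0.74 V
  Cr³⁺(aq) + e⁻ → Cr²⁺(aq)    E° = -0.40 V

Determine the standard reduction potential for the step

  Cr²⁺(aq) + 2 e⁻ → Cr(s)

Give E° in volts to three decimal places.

-0.910 V

Sequential free energies add, so n₃E°₃ = n₁E°₁ + n₂E°₂.
With n₃ = 3, and the known step contributing 1×(-0.40) V, the unknown satisfies 2·E° = 3×(-0.74) − 1×(-0.40) = -1.820.
E° = -1.820 / 2 = -0.910 V.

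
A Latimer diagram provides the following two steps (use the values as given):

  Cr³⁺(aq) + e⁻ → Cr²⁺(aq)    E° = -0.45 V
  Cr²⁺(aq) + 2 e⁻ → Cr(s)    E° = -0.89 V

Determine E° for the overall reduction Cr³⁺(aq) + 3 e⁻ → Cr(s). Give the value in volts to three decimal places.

-0.743 V

Since ΔG° = −nFE° is additive over sequential reductions, n₃E°₃ = n₁E°₁ + n₂E°₂.
E°₃ = (1×-0.45 + 2×-0.89) / 3 = (-2.230) / 3 = -0.743 V.
E° values themselves are not directly additive — weighting by electron count is essential.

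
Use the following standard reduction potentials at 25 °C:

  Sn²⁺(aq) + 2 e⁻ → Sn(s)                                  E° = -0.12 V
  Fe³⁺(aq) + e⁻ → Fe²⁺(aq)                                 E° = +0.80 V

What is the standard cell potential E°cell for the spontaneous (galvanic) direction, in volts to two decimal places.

+0.92 V

The Fe³⁺/Fe²⁺ couple has the higher reduction potential, so it is the cathode; Sn²⁺/Sn is oxidised at the anode.
E°cell = E°(cathode) − E°(anode) = (+0.80) − (-0.12) = +0.92 V.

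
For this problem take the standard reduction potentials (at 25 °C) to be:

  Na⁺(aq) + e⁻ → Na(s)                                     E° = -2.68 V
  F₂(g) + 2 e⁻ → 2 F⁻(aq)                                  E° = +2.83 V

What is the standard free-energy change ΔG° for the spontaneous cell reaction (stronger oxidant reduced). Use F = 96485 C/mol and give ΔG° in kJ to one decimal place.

F₂/F⁻ (E° = +2.83 V) is the cathode; Na⁺/Na (E° = -2.68 V) is the anode, so E°cell = +5.51 V.
Balancing electrons gives n = 2 (lcm of 2 and 1).
ΔG° = −nFE° = −(2)(96485)(+5.51) = -1,063,265 J = -1063.3 kJ.

-1063.3 kJ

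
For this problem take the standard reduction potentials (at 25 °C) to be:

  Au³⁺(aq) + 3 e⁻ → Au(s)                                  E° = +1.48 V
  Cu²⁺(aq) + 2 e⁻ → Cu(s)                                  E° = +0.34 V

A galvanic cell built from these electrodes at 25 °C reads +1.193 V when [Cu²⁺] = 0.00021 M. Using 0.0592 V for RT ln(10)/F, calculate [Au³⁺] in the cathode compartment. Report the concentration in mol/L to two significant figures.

Au³⁺/Au is the cathode, Cu²⁺/Cu the anode: E°cell = +1.14 V, n = 6.
Overall reaction: 2 Au³⁺(aq) + 3 Cu(s) → 2 Au(s) + 3 Cu²⁺(aq); Q = [Cu²⁺]^3/[Au³⁺]^2.
From E = E° − (0.0592/n) log Q: log Q = (E° − E)·n/0.0592 = (+1.14 − (+1.193))·6/0.0592 = -5.3716.
So 2·log[Au³⁺] = 3·log(0.00021) − log Q = -11.0333 − (-5.3716) = -5.6617; log[Au³⁺] = -5.6617 / 2 = -2.8308; [Au³⁺] = 10^(-2.8308) ≈ 0.0015 M.

0.0015 M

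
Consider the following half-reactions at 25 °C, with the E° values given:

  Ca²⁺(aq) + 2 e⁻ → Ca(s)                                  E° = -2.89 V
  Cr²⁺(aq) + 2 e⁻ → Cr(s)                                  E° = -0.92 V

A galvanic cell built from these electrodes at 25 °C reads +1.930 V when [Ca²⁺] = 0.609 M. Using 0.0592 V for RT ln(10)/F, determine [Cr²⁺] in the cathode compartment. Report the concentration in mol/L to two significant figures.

Cr²⁺/Cr is the cathode, Ca²⁺/Ca the anode: E°cell = +1.97 V, n = 2.
Overall reaction: Cr²⁺(aq) + Ca(s) → Cr(s) + Ca²⁺(aq); Q = [Ca²⁺]^1/[Cr²⁺]^1.
From E = E° − (0.0592/n) log Q: log Q = (E° − E)·n/0.0592 = (+1.97 − (+1.930))·2/0.0592 = 1.3514.
So 1·log[Cr²⁺] = 1·log(0.609) − log Q = -0.2154 − (1.3514) = -1.5668; [Cr²⁺] = 10^(-1.5668) ≈ 0.027 M.

0.027 M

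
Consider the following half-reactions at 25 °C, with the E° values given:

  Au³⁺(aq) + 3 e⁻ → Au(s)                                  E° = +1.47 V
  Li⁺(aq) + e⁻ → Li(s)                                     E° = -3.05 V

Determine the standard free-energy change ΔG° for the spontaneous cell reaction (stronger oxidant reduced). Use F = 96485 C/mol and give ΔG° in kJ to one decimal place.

Au³⁺/Au (E° = +1.47 V) is the cathode; Li⁺/Li (E° = -3.05 V) is the anode, so E°cell = +4.52 V.
Balancing electrons gives n = 3 (lcm of 3 and 1).
ΔG° = −nFE° = −(3)(96485)(+4.52) = -1,308,337 J = -1308.3 kJ.

-1308.3 kJ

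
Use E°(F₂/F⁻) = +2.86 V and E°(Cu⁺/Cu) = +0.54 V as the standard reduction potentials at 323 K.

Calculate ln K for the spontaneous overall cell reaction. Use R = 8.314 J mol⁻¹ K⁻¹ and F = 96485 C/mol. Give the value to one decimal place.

Cathode: F₂/F⁻; anode: Cu⁺/Cu. E°cell = (+2.86) − (+0.54) = +2.32 V, with n = 2.
ΔG° = −nFE° = −RT ln K, so ln K = nFE°/(RT) = (2)(96485)(+2.32) / ((8.314)(323)) = 166.711.

166.7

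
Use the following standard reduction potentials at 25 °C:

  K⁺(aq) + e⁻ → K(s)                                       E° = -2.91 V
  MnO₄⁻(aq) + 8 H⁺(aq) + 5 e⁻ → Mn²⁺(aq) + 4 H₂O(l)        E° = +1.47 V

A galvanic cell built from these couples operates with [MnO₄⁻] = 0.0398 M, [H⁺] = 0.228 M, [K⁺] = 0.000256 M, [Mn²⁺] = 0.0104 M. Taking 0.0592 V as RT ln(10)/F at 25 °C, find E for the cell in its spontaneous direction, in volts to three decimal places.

+4.539 V

MnO₄⁻/Mn²⁺ is the cathode (higher E°), K⁺/K the anode: E°cell = +1.47 − (-2.91) = +4.38 V, n = 5.
Overall: MnO₄⁻(aq) + 8 H⁺(aq) + 5 K(s) → Mn²⁺(aq) + 4 H₂O(l) + 5 K⁺(aq)
Q = [Mn²⁺]·[K⁺]^5 / ([MnO₄⁻]·[H⁺]^8); log Q = -13.405.
E = E° − (0.0592/n) log Q = +4.38 − (0.0592/5)(-13.405) = +4.539 V.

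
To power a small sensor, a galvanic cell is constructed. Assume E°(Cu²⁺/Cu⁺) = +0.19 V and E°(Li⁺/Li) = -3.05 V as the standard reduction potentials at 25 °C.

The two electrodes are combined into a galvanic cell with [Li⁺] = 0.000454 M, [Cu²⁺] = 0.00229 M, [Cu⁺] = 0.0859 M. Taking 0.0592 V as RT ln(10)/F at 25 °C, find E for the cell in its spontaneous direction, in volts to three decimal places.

Cu²⁺/Cu⁺ is the cathode (higher E°), Li⁺/Li the anode: E°cell = +0.19 − (-3.05) = +3.24 V, n = 1.
Overall: Cu²⁺(aq) + Li(s) → Cu⁺(aq) + Li⁺(aq)
Q = [Cu⁺]·[Li⁺] / ([Cu²⁺]); log Q = -1.769.
E = E° − (0.0592/n) log Q = +3.24 − (0.0592/1)(-1.769) = +3.345 V.

+3.345 V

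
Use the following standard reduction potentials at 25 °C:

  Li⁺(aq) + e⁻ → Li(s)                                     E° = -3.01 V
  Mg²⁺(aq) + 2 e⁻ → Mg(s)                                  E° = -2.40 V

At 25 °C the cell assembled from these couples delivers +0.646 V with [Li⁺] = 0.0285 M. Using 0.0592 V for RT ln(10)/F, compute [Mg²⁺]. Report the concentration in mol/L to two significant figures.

0.013 M

Mg²⁺/Mg is the cathode, Li⁺/Li the anode: E°cell = +0.61 V, n = 2.
Overall reaction: Mg²⁺(aq) + 2 Li(s) → Mg(s) + 2 Li⁺(aq); Q = [Li⁺]^2/[Mg²⁺]^1.
From E = E° − (0.0592/n) log Q: log Q = (E° − E)·n/0.0592 = (+0.61 − (+0.646))·2/0.0592 = -1.2162.
So 1·log[Mg²⁺] = 2·log(0.0285) − log Q = -3.0903 − (-1.2162) = -1.8741; [Mg²⁺] = 10^(-1.8741) ≈ 0.013 M.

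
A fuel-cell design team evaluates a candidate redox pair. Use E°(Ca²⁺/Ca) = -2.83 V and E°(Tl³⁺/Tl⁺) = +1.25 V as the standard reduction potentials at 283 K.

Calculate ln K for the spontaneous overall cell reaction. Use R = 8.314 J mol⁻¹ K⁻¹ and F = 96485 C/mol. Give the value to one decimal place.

334.6

Cathode: Tl³⁺/Tl⁺; anode: Ca²⁺/Ca. E°cell = (+1.25) − (-2.83) = +4.08 V, with n = 2.
ΔG° = −nFE° = −RT ln K, so ln K = nFE°/(RT) = (2)(96485)(+4.08) / ((8.314)(283)) = 334.621.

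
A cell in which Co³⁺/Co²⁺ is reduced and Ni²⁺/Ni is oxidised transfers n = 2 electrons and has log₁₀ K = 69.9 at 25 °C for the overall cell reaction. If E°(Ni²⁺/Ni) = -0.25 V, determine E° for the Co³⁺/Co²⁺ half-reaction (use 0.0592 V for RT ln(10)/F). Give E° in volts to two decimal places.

E°cell = (0.0592/n)·log K = (0.0592/2)(69.9) = +2.069 V.
Since Co³⁺/Co²⁺ is the cathode and Ni²⁺/Ni the anode, E°cell = E°(Co³⁺/Co²⁺) − E°(Ni²⁺/Ni).
So E°(Co³⁺/Co²⁺) = E°cell + E°(Ni²⁺/Ni) = +2.069 + (-0.25) = +1.82 V.

+1.82 V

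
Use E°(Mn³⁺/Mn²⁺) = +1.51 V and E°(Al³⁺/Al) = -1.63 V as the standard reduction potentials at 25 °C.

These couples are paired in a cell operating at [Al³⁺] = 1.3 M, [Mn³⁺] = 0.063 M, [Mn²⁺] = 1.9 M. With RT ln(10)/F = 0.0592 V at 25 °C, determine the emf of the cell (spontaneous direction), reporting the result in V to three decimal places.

Mn³⁺/Mn²⁺ is the cathode (higher E°), Al³⁺/Al the anode: E°cell = +1.51 − (-1.63) = +3.14 V, n = 3.
Overall: 3 Mn³⁺(aq) + Al(s) → 3 Mn²⁺(aq) + Al³⁺(aq)
Q = [Mn²⁺]^3·[Al³⁺] / ([Mn³⁺]^3); log Q = 4.552.
E = E° − (0.0592/n) log Q = +3.14 − (0.0592/3)(4.552) = +3.050 V.

+3.050 V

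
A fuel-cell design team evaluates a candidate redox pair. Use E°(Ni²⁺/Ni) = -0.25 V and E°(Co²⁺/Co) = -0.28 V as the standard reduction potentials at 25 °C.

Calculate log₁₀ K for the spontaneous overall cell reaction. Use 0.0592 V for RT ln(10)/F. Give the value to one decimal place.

1.0

Cathode: Ni²⁺/Ni; anode: Co²⁺/Co. E°cell = +0.03 V, n = 2.
log K = nE°cell / 0.0592 = (2)(+0.03) / 0.0592 = 1.0.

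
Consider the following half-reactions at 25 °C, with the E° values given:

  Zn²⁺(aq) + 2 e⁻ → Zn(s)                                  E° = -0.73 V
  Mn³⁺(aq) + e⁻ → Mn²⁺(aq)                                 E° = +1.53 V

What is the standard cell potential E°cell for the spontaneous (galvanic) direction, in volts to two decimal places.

The Mn³⁺/Mn²⁺ couple has the higher reduction potential, so it is the cathode; Zn²⁺/Zn is oxidised at the anode.
E°cell = E°(cathode) − E°(anode) = (+1.53) − (-0.73) = +2.26 V.
Since E°cell > 0, the reaction is spontaneous under standard conditions.

+2.26 V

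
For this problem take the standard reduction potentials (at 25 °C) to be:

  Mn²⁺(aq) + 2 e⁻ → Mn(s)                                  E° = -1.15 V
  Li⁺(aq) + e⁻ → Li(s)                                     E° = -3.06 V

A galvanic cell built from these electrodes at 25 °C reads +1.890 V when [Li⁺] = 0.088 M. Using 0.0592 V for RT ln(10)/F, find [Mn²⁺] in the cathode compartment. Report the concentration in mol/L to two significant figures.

Mn²⁺/Mn is the cathode, Li⁺/Li the anode: E°cell = +1.91 V, n = 2.
Overall reaction: Mn²⁺(aq) + 2 Li(s) → Mn(s) + 2 Li⁺(aq); Q = [Li⁺]^2/[Mn²⁺]^1.
From E = E° − (0.0592/n) log Q: log Q = (E° − E)·n/0.0592 = (+1.91 − (+1.890))·2/0.0592 = 0.6757.
So 1·log[Mn²⁺] = 2·log(0.088) − log Q = -2.1110 − (0.6757) = -2.7867; [Mn²⁺] = 10^(-2.7867) ≈ 0.0016 M.

0.0016 M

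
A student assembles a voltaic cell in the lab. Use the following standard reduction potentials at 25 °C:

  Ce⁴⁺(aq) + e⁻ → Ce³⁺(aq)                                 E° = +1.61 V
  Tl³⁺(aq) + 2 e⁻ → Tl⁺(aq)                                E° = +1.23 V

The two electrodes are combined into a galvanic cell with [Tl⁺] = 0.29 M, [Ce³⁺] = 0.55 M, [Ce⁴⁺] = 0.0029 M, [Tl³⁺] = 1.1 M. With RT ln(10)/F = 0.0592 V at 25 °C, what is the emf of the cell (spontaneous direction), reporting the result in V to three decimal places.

Ce⁴⁺/Ce³⁺ is the cathode (higher E°), Tl³⁺/Tl⁺ the anode: E°cell = +1.61 − (+1.23) = +0.38 V, n = 2.
Overall: 2 Ce⁴⁺(aq) + Tl⁺(aq) → 2 Ce³⁺(aq) + Tl³⁺(aq)
Q = [Ce³⁺]^2·[Tl³⁺] / ([Ce⁴⁺]^2·[Tl⁺]); log Q = 5.135.
E = E° − (0.0592/n) log Q = +0.38 − (0.0592/2)(5.135) = +0.228 V.

+0.228 V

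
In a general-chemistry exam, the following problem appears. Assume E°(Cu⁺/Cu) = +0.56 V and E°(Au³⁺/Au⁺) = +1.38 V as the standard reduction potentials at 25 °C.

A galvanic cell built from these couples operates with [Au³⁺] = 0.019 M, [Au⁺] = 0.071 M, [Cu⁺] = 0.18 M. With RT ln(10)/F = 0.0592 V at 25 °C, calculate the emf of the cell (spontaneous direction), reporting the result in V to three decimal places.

+0.847 V

Au³⁺/Au⁺ is the cathode (higher E°), Cu⁺/Cu the anode: E°cell = +1.38 − (+0.56) = +0.82 V, n = 2.
Overall: Au³⁺(aq) + 2 Cu(s) → Au⁺(aq) + 2 Cu⁺(aq)
Q = [Au⁺]·[Cu⁺]^2 / ([Au³⁺]); log Q = -0.917.
E = E° − (0.0592/n) log Q = +0.82 − (0.0592/2)(-0.917) = +0.847 V.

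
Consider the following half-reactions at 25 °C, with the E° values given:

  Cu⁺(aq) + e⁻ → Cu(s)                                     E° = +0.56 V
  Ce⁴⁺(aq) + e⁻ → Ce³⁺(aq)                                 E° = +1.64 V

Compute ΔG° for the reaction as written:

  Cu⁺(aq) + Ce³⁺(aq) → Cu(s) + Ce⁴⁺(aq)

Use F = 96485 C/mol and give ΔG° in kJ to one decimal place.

As written, Cu⁺/Cu is reduced (cathode) and Ce⁴⁺/Ce³⁺ is oxidised (anode), so E°cell = (+0.56) − (+1.64) = -1.08 V.
Balancing electrons gives n = 1.
ΔG° = −nFE° = −(1)(96485)(-1.08) = 104,204 J = +104.2 kJ.

+104.2 kJ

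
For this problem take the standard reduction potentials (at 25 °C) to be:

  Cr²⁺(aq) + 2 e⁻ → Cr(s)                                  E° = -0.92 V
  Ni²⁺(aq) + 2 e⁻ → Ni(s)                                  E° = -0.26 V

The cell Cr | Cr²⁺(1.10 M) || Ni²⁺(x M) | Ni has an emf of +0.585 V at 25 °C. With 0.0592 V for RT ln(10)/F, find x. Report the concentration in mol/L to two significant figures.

0.0032 M

Ni²⁺/Ni is the cathode, Cr²⁺/Cr the anode: E°cell = +0.66 V, n = 2.
Overall reaction: Ni²⁺(aq) + Cr(s) → Ni(s) + Cr²⁺(aq); Q = [Cr²⁺]^1/[Ni²⁺]^1.
From E = E° − (0.0592/n) log Q: log Q = (E° − E)·n/0.0592 = (+0.66 − (+0.585))·2/0.0592 = 2.5338.
So 1·log[Ni²⁺] = 1·log(1.1) − log Q = 0.0414 − (2.5338) = -2.4924; [Ni²⁺] = 10^(-2.4924) ≈ 0.0032 M.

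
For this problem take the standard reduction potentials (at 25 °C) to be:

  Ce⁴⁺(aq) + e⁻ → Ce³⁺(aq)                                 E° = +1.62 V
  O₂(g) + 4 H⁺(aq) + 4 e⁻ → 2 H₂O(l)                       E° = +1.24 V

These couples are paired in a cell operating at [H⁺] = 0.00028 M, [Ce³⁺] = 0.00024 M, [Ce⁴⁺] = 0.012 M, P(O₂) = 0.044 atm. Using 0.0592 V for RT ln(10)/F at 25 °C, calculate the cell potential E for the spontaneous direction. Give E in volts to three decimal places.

Ce⁴⁺/Ce³⁺ is the cathode (higher E°), O₂/H₂O the anode: E°cell = +1.62 − (+1.24) = +0.38 V, n = 4.
Overall: 4 Ce⁴⁺(aq) + 2 H₂O(l) → 4 Ce³⁺(aq) + O₂(g) + 4 H⁺(aq)
Q = [Ce³⁺]^4·P(O₂)·[H⁺]^4 / ([Ce⁴⁺]^4); log Q = -22.364.
E = E° − (0.0592/n) log Q = +0.38 − (0.0592/4)(-22.364) = +0.711 V.

+0.711 V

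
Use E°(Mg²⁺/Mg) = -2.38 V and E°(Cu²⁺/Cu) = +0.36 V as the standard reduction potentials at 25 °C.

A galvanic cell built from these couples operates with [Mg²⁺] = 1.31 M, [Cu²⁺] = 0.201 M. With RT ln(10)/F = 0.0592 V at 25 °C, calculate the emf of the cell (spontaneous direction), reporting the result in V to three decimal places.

Cu²⁺/Cu is the cathode (higher E°), Mg²⁺/Mg the anode: E°cell = +0.36 − (-2.38) = +2.74 V, n = 2.
Overall: Cu²⁺(aq) + Mg(s) → Cu(s) + Mg²⁺(aq)
Q = [Mg²⁺] / ([Cu²⁺]); log Q = 0.814.
E = E° − (0.0592/n) log Q = +2.74 − (0.0592/2)(0.814) = +2.716 V.

+2.716 V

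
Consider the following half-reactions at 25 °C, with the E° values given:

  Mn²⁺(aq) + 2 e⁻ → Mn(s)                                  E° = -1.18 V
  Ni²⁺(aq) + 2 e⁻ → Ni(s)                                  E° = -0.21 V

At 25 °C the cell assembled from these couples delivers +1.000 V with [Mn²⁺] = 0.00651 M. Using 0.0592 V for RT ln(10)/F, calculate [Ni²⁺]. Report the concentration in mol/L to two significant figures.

0.067 M

Ni²⁺/Ni is the cathode, Mn²⁺/Mn the anode: E°cell = +0.97 V, n = 2.
Overall reaction: Ni²⁺(aq) + Mn(s) → Ni(s) + Mn²⁺(aq); Q = [Mn²⁺]^1/[Ni²⁺]^1.
From E = E° − (0.0592/n) log Q: log Q = (E° − E)·n/0.0592 = (+0.97 − (+1.000))·2/0.0592 = -1.0135.
So 1·log[Ni²⁺] = 1·log(0.00651) − log Q = -2.1864 − (-1.0135) = -1.1729; [Ni²⁺] = 10^(-1.1729) ≈ 0.067 M.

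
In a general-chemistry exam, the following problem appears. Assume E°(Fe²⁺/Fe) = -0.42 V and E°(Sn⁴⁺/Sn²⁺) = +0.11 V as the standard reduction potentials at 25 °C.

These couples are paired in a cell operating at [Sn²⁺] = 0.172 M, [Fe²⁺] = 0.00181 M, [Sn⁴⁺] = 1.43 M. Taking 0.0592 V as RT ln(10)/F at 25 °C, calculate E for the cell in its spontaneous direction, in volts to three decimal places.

+0.638 V

Sn⁴⁺/Sn²⁺ is the cathode (higher E°), Fe²⁺/Fe the anode: E°cell = +0.11 − (-0.42) = +0.53 V, n = 2.
Overall: Sn⁴⁺(aq) + Fe(s) → Sn²⁺(aq) + Fe²⁺(aq)
Q = [Sn²⁺]·[Fe²⁺] / ([Sn⁴⁺]); log Q = -3.662.
E = E° − (0.0592/n) log Q = +0.53 − (0.0592/2)(-3.662) = +0.638 V.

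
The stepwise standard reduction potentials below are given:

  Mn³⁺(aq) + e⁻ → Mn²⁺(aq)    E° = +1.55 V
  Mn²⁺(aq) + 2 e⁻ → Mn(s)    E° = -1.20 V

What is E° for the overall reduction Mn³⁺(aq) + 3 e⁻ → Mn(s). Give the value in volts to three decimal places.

-0.283 V

Standard free energies of sequential steps add: ΔG°₃ = ΔG°₁ + ΔG°₂, so n₃E°₃ = n₁E°₁ + n₂E°₂.
E°₃ = (1×+1.55 + 2×-1.20) / 3 = (-0.850) / 3 = -0.283 V.
E° values themselves are not directly additive — weighting by electron count is essential.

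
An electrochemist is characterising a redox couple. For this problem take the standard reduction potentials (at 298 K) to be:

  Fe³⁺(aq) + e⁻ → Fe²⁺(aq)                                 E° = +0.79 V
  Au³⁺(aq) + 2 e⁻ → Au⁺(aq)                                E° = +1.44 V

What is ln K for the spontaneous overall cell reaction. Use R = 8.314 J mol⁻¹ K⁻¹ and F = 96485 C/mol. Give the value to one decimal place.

Cathode: Au³⁺/Au⁺; anode: Fe³⁺/Fe²⁺. E°cell = (+1.44) − (+0.79) = +0.65 V, with n = 2.
ΔG° = −nFE° = −RT ln K, so ln K = nFE°/(RT) = (2)(96485)(+0.65) / ((8.314)(298)) = 50.626.

50.6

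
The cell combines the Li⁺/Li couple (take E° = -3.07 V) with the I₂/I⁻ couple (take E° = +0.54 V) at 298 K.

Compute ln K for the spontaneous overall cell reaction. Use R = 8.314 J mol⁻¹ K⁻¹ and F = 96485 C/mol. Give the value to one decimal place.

Cathode: I₂/I⁻; anode: Li⁺/Li. E°cell = (+0.54) − (-3.07) = +3.61 V, with n = 2.
ΔG° = −nFE° = −RT ln K, so ln K = nFE°/(RT) = (2)(96485)(+3.61) / ((8.314)(298)) = 281.171.

281.2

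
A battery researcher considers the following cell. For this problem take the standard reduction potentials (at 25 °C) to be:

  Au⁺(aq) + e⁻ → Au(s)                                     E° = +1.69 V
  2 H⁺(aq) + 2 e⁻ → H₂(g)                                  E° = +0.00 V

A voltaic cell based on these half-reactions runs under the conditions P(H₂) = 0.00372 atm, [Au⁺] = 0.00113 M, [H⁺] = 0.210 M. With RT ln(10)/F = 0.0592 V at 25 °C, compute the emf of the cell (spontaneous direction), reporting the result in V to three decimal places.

+1.484 V

Au⁺/Au is the cathode (higher E°), H⁺/H₂ the anode: E°cell = +1.69 − (+0.00) = +1.69 V, n = 2.
Overall: 2 Au⁺(aq) + H₂(g) → 2 Au(s) + 2 H⁺(aq)
Q = [H⁺]^2 / ([Au⁺]^2·P(H₂)); log Q = 6.968.
E = E° − (0.0592/n) log Q = +1.69 − (0.0592/2)(6.968) = +1.484 V.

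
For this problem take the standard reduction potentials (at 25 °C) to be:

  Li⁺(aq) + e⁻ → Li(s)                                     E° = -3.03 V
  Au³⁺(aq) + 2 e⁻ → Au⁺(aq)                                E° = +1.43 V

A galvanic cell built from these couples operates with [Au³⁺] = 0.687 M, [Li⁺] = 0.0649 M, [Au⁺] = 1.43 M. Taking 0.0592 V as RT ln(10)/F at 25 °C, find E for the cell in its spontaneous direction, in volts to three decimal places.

Au³⁺/Au⁺ is the cathode (higher E°), Li⁺/Li the anode: E°cell = +1.43 − (-3.03) = +4.46 V, n = 2.
Overall: Au³⁺(aq) + 2 Li(s) → Au⁺(aq) + 2 Li⁺(aq)
Q = [Au⁺]·[Li⁺]^2 / ([Au³⁺]); log Q = -2.057.
E = E° − (0.0592/n) log Q = +4.46 − (0.0592/2)(-2.057) = +4.521 V.

+4.521 V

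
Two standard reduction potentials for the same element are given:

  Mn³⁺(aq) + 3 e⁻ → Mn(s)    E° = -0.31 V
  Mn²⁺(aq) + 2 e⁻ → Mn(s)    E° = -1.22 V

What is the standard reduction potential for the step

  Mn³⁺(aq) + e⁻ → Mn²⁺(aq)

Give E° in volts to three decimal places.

Sequential free energies add, so n₃E°₃ = n₁E°₁ + n₂E°₂.
With n₃ = 3, and the known step contributing 2×(-1.22) V, the unknown satisfies 1·E° = 3×(-0.31) − 2×(-1.22) = +1.510.
E° = +1.510 / 1 = +1.510 V.

+1.510 V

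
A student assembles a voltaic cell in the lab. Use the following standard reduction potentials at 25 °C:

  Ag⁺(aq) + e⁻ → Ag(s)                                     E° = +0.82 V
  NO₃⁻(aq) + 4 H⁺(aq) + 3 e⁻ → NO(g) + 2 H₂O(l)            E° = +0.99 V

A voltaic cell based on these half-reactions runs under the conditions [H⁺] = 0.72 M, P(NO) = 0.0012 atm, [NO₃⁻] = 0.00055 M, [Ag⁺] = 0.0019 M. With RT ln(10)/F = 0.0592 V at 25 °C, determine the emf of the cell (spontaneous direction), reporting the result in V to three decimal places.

+0.313 V

NO₃⁻/NO is the cathode (higher E°), Ag⁺/Ag the anode: E°cell = +0.99 − (+0.82) = +0.17 V, n = 3.
Overall: NO₃⁻(aq) + 4 H⁺(aq) + 3 Ag(s) → NO(g) + 2 H₂O(l) + 3 Ag⁺(aq)
Q = P(NO)·[Ag⁺]^3 / ([NO₃⁻]·[H⁺]^4); log Q = -7.254.
E = E° − (0.0592/n) log Q = +0.17 − (0.0592/3)(-7.254) = +0.313 V.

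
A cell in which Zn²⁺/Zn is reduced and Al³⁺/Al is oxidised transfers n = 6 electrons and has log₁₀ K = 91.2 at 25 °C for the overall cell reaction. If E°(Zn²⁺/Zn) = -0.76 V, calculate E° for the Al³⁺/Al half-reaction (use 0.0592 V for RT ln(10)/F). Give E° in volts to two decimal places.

-1.66 V

E°cell = (0.0592/n)·log K = (0.0592/6)(91.2) = +0.900 V.
Since Zn²⁺/Zn is the cathode and Al³⁺/Al the anode, E°cell = E°(Zn²⁺/Zn) − E°(Al³⁺/Al).
So E°(Al³⁺/Al) = E°(Zn²⁺/Zn) − E°cell = (-0.76) − (+0.900) = -1.66 V.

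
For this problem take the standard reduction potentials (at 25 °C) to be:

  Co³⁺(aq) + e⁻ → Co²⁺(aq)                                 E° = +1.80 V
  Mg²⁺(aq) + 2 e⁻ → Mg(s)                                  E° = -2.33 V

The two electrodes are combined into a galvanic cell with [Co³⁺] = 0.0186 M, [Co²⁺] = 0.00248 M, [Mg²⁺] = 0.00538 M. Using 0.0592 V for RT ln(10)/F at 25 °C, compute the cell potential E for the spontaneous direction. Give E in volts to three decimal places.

Co³⁺/Co²⁺ is the cathode (higher E°), Mg²⁺/Mg the anode: E°cell = +1.80 − (-2.33) = +4.13 V, n = 2.
Overall: 2 Co³⁺(aq) + Mg(s) → 2 Co²⁺(aq) + Mg²⁺(aq)
Q = [Co²⁺]^2·[Mg²⁺] / ([Co³⁺]^2); log Q = -4.019.
E = E° − (0.0592/n) log Q = +4.13 − (0.0592/2)(-4.019) = +4.249 V.

+4.249 V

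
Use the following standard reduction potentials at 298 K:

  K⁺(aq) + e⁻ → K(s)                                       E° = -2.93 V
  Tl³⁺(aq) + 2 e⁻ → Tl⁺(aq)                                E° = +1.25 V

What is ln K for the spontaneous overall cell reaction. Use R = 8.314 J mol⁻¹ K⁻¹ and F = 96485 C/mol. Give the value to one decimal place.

Cathode: Tl³⁺/Tl⁺; anode: K⁺/K. E°cell = (+1.25) − (-2.93) = +4.18 V, with n = 2.
ΔG° = −nFE° = −RT ln K, so ln K = nFE°/(RT) = (2)(96485)(+4.18) / ((8.314)(298)) = 325.567.

325.6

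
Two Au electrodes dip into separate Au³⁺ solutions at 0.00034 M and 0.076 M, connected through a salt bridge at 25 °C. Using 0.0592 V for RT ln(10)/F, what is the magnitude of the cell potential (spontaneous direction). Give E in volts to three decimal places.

+0.046 V

For a concentration cell E°cell = 0. The 0.076 M side is the cathode (reduction is favoured where [Au³⁺] is higher).
With n = 3, E = −(0.0592/3) log([Au³⁺]ₐₙ/[Au³⁺]꜀ₐₜ) = −(0.0592/3) log(0.00034/0.076) = −(0.0592/3)(-2.349) = +0.046 V.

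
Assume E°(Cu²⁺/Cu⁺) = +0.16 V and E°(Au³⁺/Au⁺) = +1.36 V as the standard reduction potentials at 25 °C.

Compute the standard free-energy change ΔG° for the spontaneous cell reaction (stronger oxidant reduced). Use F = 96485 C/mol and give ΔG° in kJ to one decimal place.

-231.6 kJ

Au³⁺/Au⁺ (E° = +1.36 V) is the cathode; Cu²⁺/Cu⁺ (E° = +0.16 V) is the anode, so E°cell = +1.20 V.
Balancing electrons gives n = 2 (lcm of 2 and 1).
ΔG° = −nFE° = −(2)(96485)(+1.20) = -231,564 J = -231.6 kJ.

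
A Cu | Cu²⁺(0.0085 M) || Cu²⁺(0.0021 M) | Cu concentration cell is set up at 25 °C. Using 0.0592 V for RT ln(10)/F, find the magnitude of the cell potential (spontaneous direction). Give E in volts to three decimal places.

+0.018 V

For a concentration cell E°cell = 0. The 0.0085 M side is the cathode (reduction is favoured where [Cu²⁺] is higher).
With n = 2, E = −(0.0592/2) log([Cu²⁺]ₐₙ/[Cu²⁺]꜀ₐₜ) = −(0.0592/2) log(0.0021/0.0085) = −(0.0592/2)(-0.607) = +0.018 V.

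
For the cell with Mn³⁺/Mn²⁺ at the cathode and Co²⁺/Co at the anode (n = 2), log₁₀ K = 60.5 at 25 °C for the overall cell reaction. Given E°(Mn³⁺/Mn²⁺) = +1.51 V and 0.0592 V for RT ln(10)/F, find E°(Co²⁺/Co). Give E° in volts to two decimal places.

-0.28 V

E°cell = (0.0592/n)·log K = (0.0592/2)(60.5) = +1.791 V.
Since Mn³⁺/Mn²⁺ is the cathode and Co²⁺/Co the anode, E°cell = E°(Mn³⁺/Mn²⁺) − E°(Co²⁺/Co).
So E°(Co²⁺/Co) = E°(Mn³⁺/Mn²⁺) − E°cell = (+1.51) − (+1.791) = -0.28 V.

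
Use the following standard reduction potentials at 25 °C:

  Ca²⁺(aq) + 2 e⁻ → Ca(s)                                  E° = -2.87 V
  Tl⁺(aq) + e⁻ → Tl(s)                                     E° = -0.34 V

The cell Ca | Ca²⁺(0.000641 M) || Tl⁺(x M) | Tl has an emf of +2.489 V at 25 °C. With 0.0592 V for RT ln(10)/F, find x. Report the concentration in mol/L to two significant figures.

Tl⁺/Tl is the cathode, Ca²⁺/Ca the anode: E°cell = +2.53 V, n = 2.
Overall reaction: 2 Tl⁺(aq) + Ca(s) → 2 Tl(s) + Ca²⁺(aq); Q = [Ca²⁺]^1/[Tl⁺]^2.
From E = E° − (0.0592/n) log Q: log Q = (E° − E)·n/0.0592 = (+2.53 − (+2.489))·2/0.0592 = 1.3851.
So 2·log[Tl⁺] = 1·log(0.000641) − log Q = -3.1931 − (1.3851) = -4.5782; log[Tl⁺] = -4.5782 / 2 = -2.2891; [Tl⁺] = 10^(-2.2891) ≈ 0.0051 M.

0.0051 M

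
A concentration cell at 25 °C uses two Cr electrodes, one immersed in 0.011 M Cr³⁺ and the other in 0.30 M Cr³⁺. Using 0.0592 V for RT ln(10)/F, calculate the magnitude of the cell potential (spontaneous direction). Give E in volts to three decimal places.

For a concentration cell E°cell = 0. The 0.30 M side is the cathode (reduction is favoured where [Cr³⁺] is higher).
With n = 3, E = −(0.0592/3) log([Cr³⁺]ₐₙ/[Cr³⁺]꜀ₐₜ) = −(0.0592/3) log(0.011/0.3) = −(0.0592/3)(-1.436) = +0.028 V.

+0.028 V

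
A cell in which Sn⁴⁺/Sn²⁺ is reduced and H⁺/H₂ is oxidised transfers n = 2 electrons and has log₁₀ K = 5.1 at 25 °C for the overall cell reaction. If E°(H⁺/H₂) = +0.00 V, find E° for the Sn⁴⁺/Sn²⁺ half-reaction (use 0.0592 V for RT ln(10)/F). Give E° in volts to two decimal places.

+0.15 V

E°cell = (0.0592/n)·log K = (0.0592/2)(5.1) = +0.151 V.
Since Sn⁴⁺/Sn²⁺ is the cathode and H⁺/H₂ the anode, E°cell = E°(Sn⁴⁺/Sn²⁺) − E°(H⁺/H₂).
So E°(Sn⁴⁺/Sn²⁺) = E°cell + E°(H⁺/H₂) = +0.151 + (+0.00) = +0.15 V.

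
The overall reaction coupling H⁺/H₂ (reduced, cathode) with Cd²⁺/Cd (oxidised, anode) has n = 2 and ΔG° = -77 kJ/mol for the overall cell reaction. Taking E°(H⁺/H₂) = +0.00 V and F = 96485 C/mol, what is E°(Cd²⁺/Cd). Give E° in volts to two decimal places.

-0.40 V

E°cell = −ΔG°/(nF) = −(-77×10³)/((2)(96485)) = +0.399 V.
Since H⁺/H₂ is the cathode and Cd²⁺/Cd the anode, E°cell = E°(H⁺/H₂) − E°(Cd²⁺/Cd).
So E°(Cd²⁺/Cd) = E°(H⁺/H₂) − E°cell = (+0.00) − (+0.399) = -0.40 V.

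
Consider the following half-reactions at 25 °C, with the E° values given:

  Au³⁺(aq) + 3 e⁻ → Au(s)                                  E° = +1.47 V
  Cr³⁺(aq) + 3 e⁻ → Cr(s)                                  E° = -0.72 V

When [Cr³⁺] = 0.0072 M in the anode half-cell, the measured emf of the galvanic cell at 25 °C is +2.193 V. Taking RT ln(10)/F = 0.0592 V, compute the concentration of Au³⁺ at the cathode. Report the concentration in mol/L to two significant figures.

0.010 M

Au³⁺/Au is the cathode, Cr³⁺/Cr the anode: E°cell = +2.19 V, n = 3.
Overall reaction: Au³⁺(aq) + Cr(s) → Au(s) + Cr³⁺(aq); Q = [Cr³⁺]^1/[Au³⁺]^1.
From E = E° − (0.0592/n) log Q: log Q = (E° − E)·n/0.0592 = (+2.19 − (+2.193))·3/0.0592 = -0.1520.
So 1·log[Au³⁺] = 1·log(0.0072) − log Q = -2.1427 − (-0.1520) = -1.9907; [Au³⁺] = 10^(-1.9907) ≈ 0.010 M.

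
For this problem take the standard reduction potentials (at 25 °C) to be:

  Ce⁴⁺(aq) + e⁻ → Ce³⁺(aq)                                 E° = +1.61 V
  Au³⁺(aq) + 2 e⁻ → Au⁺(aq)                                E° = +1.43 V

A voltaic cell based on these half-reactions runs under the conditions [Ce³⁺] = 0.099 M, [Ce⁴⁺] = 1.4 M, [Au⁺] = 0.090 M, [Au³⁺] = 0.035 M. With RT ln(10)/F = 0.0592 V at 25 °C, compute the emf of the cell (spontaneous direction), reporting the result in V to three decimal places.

Ce⁴⁺/Ce³⁺ is the cathode (higher E°), Au³⁺/Au⁺ the anode: E°cell = +1.61 − (+1.43) = +0.18 V, n = 2.
Overall: 2 Ce⁴⁺(aq) + Au⁺(aq) → 2 Ce³⁺(aq) + Au³⁺(aq)
Q = [Ce³⁺]^2·[Au³⁺] / ([Ce⁴⁺]^2·[Au⁺]); log Q = -2.711.
E = E° − (0.0592/n) log Q = +0.18 − (0.0592/2)(-2.711) = +0.260 V.

+0.260 V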